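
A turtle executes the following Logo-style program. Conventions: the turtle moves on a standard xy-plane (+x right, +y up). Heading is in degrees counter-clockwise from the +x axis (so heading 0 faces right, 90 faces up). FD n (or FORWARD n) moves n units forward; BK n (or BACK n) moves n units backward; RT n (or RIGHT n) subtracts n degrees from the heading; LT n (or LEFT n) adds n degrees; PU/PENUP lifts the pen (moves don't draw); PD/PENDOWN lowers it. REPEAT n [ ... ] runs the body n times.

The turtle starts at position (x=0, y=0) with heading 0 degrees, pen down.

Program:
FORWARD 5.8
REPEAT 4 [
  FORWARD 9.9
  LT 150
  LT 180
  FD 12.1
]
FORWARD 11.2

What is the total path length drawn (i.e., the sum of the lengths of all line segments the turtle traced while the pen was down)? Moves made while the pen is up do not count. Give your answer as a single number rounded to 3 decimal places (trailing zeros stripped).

Answer: 105

Derivation:
Executing turtle program step by step:
Start: pos=(0,0), heading=0, pen down
FD 5.8: (0,0) -> (5.8,0) [heading=0, draw]
REPEAT 4 [
  -- iteration 1/4 --
  FD 9.9: (5.8,0) -> (15.7,0) [heading=0, draw]
  LT 150: heading 0 -> 150
  LT 180: heading 150 -> 330
  FD 12.1: (15.7,0) -> (26.179,-6.05) [heading=330, draw]
  -- iteration 2/4 --
  FD 9.9: (26.179,-6.05) -> (34.753,-11) [heading=330, draw]
  LT 150: heading 330 -> 120
  LT 180: heading 120 -> 300
  FD 12.1: (34.753,-11) -> (40.803,-21.479) [heading=300, draw]
  -- iteration 3/4 --
  FD 9.9: (40.803,-21.479) -> (45.753,-30.053) [heading=300, draw]
  LT 150: heading 300 -> 90
  LT 180: heading 90 -> 270
  FD 12.1: (45.753,-30.053) -> (45.753,-42.153) [heading=270, draw]
  -- iteration 4/4 --
  FD 9.9: (45.753,-42.153) -> (45.753,-52.053) [heading=270, draw]
  LT 150: heading 270 -> 60
  LT 180: heading 60 -> 240
  FD 12.1: (45.753,-52.053) -> (39.703,-62.531) [heading=240, draw]
]
FD 11.2: (39.703,-62.531) -> (34.103,-72.231) [heading=240, draw]
Final: pos=(34.103,-72.231), heading=240, 10 segment(s) drawn

Segment lengths:
  seg 1: (0,0) -> (5.8,0), length = 5.8
  seg 2: (5.8,0) -> (15.7,0), length = 9.9
  seg 3: (15.7,0) -> (26.179,-6.05), length = 12.1
  seg 4: (26.179,-6.05) -> (34.753,-11), length = 9.9
  seg 5: (34.753,-11) -> (40.803,-21.479), length = 12.1
  seg 6: (40.803,-21.479) -> (45.753,-30.053), length = 9.9
  seg 7: (45.753,-30.053) -> (45.753,-42.153), length = 12.1
  seg 8: (45.753,-42.153) -> (45.753,-52.053), length = 9.9
  seg 9: (45.753,-52.053) -> (39.703,-62.531), length = 12.1
  seg 10: (39.703,-62.531) -> (34.103,-72.231), length = 11.2
Total = 105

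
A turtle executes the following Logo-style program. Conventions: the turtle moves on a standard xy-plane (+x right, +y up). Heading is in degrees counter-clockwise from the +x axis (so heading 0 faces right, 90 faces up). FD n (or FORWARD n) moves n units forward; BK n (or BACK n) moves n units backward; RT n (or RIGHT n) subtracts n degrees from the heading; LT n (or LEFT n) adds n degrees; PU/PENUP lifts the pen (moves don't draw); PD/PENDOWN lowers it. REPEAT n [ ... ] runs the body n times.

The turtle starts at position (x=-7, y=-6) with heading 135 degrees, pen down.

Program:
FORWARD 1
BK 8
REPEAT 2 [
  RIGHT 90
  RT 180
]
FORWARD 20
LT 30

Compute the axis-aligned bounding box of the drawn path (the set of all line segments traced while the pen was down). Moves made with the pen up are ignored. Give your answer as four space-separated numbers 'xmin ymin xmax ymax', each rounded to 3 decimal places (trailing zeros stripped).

Answer: -7.707 -25.092 12.092 -5.293

Derivation:
Executing turtle program step by step:
Start: pos=(-7,-6), heading=135, pen down
FD 1: (-7,-6) -> (-7.707,-5.293) [heading=135, draw]
BK 8: (-7.707,-5.293) -> (-2.05,-10.95) [heading=135, draw]
REPEAT 2 [
  -- iteration 1/2 --
  RT 90: heading 135 -> 45
  RT 180: heading 45 -> 225
  -- iteration 2/2 --
  RT 90: heading 225 -> 135
  RT 180: heading 135 -> 315
]
FD 20: (-2.05,-10.95) -> (12.092,-25.092) [heading=315, draw]
LT 30: heading 315 -> 345
Final: pos=(12.092,-25.092), heading=345, 3 segment(s) drawn

Segment endpoints: x in {-7.707, -7, -2.05, 12.092}, y in {-25.092, -10.95, -6, -5.293}
xmin=-7.707, ymin=-25.092, xmax=12.092, ymax=-5.293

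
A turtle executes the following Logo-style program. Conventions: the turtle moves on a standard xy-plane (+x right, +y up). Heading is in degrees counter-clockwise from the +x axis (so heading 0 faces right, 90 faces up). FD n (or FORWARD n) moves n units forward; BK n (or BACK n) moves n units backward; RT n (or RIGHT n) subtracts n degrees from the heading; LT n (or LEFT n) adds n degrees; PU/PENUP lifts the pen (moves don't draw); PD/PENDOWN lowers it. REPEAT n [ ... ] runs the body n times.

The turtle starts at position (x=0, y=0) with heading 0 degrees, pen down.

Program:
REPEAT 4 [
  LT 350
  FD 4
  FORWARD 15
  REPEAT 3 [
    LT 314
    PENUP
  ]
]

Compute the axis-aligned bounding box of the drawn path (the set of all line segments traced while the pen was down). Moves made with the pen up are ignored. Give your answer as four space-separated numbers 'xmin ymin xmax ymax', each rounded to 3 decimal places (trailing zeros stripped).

Executing turtle program step by step:
Start: pos=(0,0), heading=0, pen down
REPEAT 4 [
  -- iteration 1/4 --
  LT 350: heading 0 -> 350
  FD 4: (0,0) -> (3.939,-0.695) [heading=350, draw]
  FD 15: (3.939,-0.695) -> (18.711,-3.299) [heading=350, draw]
  REPEAT 3 [
    -- iteration 1/3 --
    LT 314: heading 350 -> 304
    PU: pen up
    -- iteration 2/3 --
    LT 314: heading 304 -> 258
    PU: pen up
    -- iteration 3/3 --
    LT 314: heading 258 -> 212
    PU: pen up
  ]
  -- iteration 2/4 --
  LT 350: heading 212 -> 202
  FD 4: (18.711,-3.299) -> (15.003,-4.798) [heading=202, move]
  FD 15: (15.003,-4.798) -> (1.095,-10.417) [heading=202, move]
  REPEAT 3 [
    -- iteration 1/3 --
    LT 314: heading 202 -> 156
    PU: pen up
    -- iteration 2/3 --
    LT 314: heading 156 -> 110
    PU: pen up
    -- iteration 3/3 --
    LT 314: heading 110 -> 64
    PU: pen up
  ]
  -- iteration 3/4 --
  LT 350: heading 64 -> 54
  FD 4: (1.095,-10.417) -> (3.446,-7.181) [heading=54, move]
  FD 15: (3.446,-7.181) -> (12.263,4.954) [heading=54, move]
  REPEAT 3 [
    -- iteration 1/3 --
    LT 314: heading 54 -> 8
    PU: pen up
    -- iteration 2/3 --
    LT 314: heading 8 -> 322
    PU: pen up
    -- iteration 3/3 --
    LT 314: heading 322 -> 276
    PU: pen up
  ]
  -- iteration 4/4 --
  LT 350: heading 276 -> 266
  FD 4: (12.263,4.954) -> (11.984,0.964) [heading=266, move]
  FD 15: (11.984,0.964) -> (10.937,-13.999) [heading=266, move]
  REPEAT 3 [
    -- iteration 1/3 --
    LT 314: heading 266 -> 220
    PU: pen up
    -- iteration 2/3 --
    LT 314: heading 220 -> 174
    PU: pen up
    -- iteration 3/3 --
    LT 314: heading 174 -> 128
    PU: pen up
  ]
]
Final: pos=(10.937,-13.999), heading=128, 2 segment(s) drawn

Segment endpoints: x in {0, 3.939, 18.711}, y in {-3.299, -0.695, 0}
xmin=0, ymin=-3.299, xmax=18.711, ymax=0

Answer: 0 -3.299 18.711 0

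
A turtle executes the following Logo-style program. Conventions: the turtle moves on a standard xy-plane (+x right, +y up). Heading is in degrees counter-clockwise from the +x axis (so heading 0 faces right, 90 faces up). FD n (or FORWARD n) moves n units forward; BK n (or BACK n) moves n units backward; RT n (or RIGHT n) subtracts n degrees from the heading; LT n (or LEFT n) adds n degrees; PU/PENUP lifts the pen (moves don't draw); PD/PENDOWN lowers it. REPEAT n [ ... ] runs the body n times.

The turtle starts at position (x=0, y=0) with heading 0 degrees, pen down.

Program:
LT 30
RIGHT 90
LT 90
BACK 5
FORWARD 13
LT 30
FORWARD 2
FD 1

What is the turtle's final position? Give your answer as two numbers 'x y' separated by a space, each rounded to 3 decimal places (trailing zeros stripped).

Executing turtle program step by step:
Start: pos=(0,0), heading=0, pen down
LT 30: heading 0 -> 30
RT 90: heading 30 -> 300
LT 90: heading 300 -> 30
BK 5: (0,0) -> (-4.33,-2.5) [heading=30, draw]
FD 13: (-4.33,-2.5) -> (6.928,4) [heading=30, draw]
LT 30: heading 30 -> 60
FD 2: (6.928,4) -> (7.928,5.732) [heading=60, draw]
FD 1: (7.928,5.732) -> (8.428,6.598) [heading=60, draw]
Final: pos=(8.428,6.598), heading=60, 4 segment(s) drawn

Answer: 8.428 6.598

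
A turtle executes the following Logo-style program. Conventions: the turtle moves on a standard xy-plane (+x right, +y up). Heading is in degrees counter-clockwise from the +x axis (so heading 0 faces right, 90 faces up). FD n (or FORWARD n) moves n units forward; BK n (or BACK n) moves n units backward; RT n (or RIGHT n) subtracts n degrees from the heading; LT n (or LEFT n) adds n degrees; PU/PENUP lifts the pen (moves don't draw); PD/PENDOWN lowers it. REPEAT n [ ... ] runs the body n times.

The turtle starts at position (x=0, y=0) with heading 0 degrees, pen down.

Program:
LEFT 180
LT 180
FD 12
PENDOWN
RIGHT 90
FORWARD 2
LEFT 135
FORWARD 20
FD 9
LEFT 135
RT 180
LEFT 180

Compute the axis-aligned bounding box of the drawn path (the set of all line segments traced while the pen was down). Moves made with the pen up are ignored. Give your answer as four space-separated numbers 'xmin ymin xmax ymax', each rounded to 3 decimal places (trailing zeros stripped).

Executing turtle program step by step:
Start: pos=(0,0), heading=0, pen down
LT 180: heading 0 -> 180
LT 180: heading 180 -> 0
FD 12: (0,0) -> (12,0) [heading=0, draw]
PD: pen down
RT 90: heading 0 -> 270
FD 2: (12,0) -> (12,-2) [heading=270, draw]
LT 135: heading 270 -> 45
FD 20: (12,-2) -> (26.142,12.142) [heading=45, draw]
FD 9: (26.142,12.142) -> (32.506,18.506) [heading=45, draw]
LT 135: heading 45 -> 180
RT 180: heading 180 -> 0
LT 180: heading 0 -> 180
Final: pos=(32.506,18.506), heading=180, 4 segment(s) drawn

Segment endpoints: x in {0, 12, 26.142, 32.506}, y in {-2, 0, 0, 12.142, 18.506}
xmin=0, ymin=-2, xmax=32.506, ymax=18.506

Answer: 0 -2 32.506 18.506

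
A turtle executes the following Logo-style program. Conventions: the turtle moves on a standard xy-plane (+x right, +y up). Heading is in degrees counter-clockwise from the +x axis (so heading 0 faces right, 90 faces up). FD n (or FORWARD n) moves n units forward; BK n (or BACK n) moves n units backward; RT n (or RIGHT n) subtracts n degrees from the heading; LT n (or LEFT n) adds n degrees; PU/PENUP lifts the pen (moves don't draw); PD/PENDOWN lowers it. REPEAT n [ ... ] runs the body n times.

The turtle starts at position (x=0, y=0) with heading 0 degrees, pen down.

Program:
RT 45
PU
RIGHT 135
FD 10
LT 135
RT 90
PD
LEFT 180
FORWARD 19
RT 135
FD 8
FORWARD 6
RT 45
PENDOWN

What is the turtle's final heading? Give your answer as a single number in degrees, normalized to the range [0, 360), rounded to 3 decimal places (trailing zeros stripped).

Executing turtle program step by step:
Start: pos=(0,0), heading=0, pen down
RT 45: heading 0 -> 315
PU: pen up
RT 135: heading 315 -> 180
FD 10: (0,0) -> (-10,0) [heading=180, move]
LT 135: heading 180 -> 315
RT 90: heading 315 -> 225
PD: pen down
LT 180: heading 225 -> 45
FD 19: (-10,0) -> (3.435,13.435) [heading=45, draw]
RT 135: heading 45 -> 270
FD 8: (3.435,13.435) -> (3.435,5.435) [heading=270, draw]
FD 6: (3.435,5.435) -> (3.435,-0.565) [heading=270, draw]
RT 45: heading 270 -> 225
PD: pen down
Final: pos=(3.435,-0.565), heading=225, 3 segment(s) drawn

Answer: 225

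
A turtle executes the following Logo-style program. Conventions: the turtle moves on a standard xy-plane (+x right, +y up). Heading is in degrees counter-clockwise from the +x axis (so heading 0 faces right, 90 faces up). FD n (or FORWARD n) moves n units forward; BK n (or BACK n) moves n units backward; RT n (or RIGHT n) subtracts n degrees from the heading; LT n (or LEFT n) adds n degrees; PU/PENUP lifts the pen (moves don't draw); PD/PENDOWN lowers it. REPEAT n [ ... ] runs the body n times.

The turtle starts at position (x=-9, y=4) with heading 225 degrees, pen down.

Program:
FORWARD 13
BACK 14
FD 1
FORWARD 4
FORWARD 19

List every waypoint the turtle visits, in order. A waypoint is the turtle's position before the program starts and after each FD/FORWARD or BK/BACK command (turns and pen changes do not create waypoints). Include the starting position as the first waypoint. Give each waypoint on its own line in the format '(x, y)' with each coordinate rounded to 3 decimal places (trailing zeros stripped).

Executing turtle program step by step:
Start: pos=(-9,4), heading=225, pen down
FD 13: (-9,4) -> (-18.192,-5.192) [heading=225, draw]
BK 14: (-18.192,-5.192) -> (-8.293,4.707) [heading=225, draw]
FD 1: (-8.293,4.707) -> (-9,4) [heading=225, draw]
FD 4: (-9,4) -> (-11.828,1.172) [heading=225, draw]
FD 19: (-11.828,1.172) -> (-25.263,-12.263) [heading=225, draw]
Final: pos=(-25.263,-12.263), heading=225, 5 segment(s) drawn
Waypoints (6 total):
(-9, 4)
(-18.192, -5.192)
(-8.293, 4.707)
(-9, 4)
(-11.828, 1.172)
(-25.263, -12.263)

Answer: (-9, 4)
(-18.192, -5.192)
(-8.293, 4.707)
(-9, 4)
(-11.828, 1.172)
(-25.263, -12.263)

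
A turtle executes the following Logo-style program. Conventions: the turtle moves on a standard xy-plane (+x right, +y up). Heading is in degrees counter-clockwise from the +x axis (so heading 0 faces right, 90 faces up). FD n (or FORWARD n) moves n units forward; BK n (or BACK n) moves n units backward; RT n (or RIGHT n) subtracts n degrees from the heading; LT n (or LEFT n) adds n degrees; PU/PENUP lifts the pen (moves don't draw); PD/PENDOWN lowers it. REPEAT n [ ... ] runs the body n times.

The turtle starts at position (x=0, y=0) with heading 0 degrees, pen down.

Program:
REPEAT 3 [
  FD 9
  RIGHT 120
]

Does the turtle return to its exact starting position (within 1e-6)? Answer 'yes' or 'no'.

Answer: yes

Derivation:
Executing turtle program step by step:
Start: pos=(0,0), heading=0, pen down
REPEAT 3 [
  -- iteration 1/3 --
  FD 9: (0,0) -> (9,0) [heading=0, draw]
  RT 120: heading 0 -> 240
  -- iteration 2/3 --
  FD 9: (9,0) -> (4.5,-7.794) [heading=240, draw]
  RT 120: heading 240 -> 120
  -- iteration 3/3 --
  FD 9: (4.5,-7.794) -> (0,0) [heading=120, draw]
  RT 120: heading 120 -> 0
]
Final: pos=(0,0), heading=0, 3 segment(s) drawn

Start position: (0, 0)
Final position: (0, 0)
Distance = 0; < 1e-6 -> CLOSED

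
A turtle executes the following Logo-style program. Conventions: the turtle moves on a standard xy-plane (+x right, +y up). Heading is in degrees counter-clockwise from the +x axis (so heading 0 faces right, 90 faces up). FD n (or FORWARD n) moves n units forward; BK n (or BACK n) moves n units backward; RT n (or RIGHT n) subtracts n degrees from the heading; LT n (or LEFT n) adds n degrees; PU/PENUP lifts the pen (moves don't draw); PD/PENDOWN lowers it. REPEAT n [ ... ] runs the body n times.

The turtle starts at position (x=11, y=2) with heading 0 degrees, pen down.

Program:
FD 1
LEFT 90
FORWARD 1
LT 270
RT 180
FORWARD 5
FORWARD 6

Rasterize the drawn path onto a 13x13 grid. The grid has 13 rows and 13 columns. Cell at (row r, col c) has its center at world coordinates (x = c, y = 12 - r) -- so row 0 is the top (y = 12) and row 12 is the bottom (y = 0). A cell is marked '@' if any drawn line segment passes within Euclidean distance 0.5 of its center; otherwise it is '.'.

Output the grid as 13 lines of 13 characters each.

Segment 0: (11,2) -> (12,2)
Segment 1: (12,2) -> (12,3)
Segment 2: (12,3) -> (7,3)
Segment 3: (7,3) -> (1,3)

Answer: .............
.............
.............
.............
.............
.............
.............
.............
.............
.@@@@@@@@@@@@
...........@@
.............
.............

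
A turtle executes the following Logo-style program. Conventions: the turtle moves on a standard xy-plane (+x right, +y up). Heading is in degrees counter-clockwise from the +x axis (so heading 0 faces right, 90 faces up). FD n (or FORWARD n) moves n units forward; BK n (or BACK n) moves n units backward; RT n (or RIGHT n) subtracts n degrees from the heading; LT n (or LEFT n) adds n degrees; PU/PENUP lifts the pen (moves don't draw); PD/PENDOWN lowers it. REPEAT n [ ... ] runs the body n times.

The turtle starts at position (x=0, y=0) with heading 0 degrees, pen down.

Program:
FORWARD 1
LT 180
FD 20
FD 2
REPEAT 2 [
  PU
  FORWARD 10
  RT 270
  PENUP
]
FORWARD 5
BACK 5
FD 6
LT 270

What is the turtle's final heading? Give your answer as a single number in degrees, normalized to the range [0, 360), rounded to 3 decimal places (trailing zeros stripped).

Answer: 270

Derivation:
Executing turtle program step by step:
Start: pos=(0,0), heading=0, pen down
FD 1: (0,0) -> (1,0) [heading=0, draw]
LT 180: heading 0 -> 180
FD 20: (1,0) -> (-19,0) [heading=180, draw]
FD 2: (-19,0) -> (-21,0) [heading=180, draw]
REPEAT 2 [
  -- iteration 1/2 --
  PU: pen up
  FD 10: (-21,0) -> (-31,0) [heading=180, move]
  RT 270: heading 180 -> 270
  PU: pen up
  -- iteration 2/2 --
  PU: pen up
  FD 10: (-31,0) -> (-31,-10) [heading=270, move]
  RT 270: heading 270 -> 0
  PU: pen up
]
FD 5: (-31,-10) -> (-26,-10) [heading=0, move]
BK 5: (-26,-10) -> (-31,-10) [heading=0, move]
FD 6: (-31,-10) -> (-25,-10) [heading=0, move]
LT 270: heading 0 -> 270
Final: pos=(-25,-10), heading=270, 3 segment(s) drawn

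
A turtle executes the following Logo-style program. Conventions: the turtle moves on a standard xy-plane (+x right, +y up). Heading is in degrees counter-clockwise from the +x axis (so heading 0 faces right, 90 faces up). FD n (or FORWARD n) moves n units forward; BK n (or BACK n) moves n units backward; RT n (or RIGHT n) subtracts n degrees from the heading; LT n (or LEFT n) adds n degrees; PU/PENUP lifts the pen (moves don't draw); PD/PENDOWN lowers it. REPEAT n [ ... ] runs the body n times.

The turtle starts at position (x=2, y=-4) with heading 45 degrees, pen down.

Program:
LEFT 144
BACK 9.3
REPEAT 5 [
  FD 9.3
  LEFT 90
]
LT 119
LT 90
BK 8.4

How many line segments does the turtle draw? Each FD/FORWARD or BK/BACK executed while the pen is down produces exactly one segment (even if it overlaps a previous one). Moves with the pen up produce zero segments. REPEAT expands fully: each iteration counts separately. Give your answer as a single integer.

Executing turtle program step by step:
Start: pos=(2,-4), heading=45, pen down
LT 144: heading 45 -> 189
BK 9.3: (2,-4) -> (11.186,-2.545) [heading=189, draw]
REPEAT 5 [
  -- iteration 1/5 --
  FD 9.3: (11.186,-2.545) -> (2,-4) [heading=189, draw]
  LT 90: heading 189 -> 279
  -- iteration 2/5 --
  FD 9.3: (2,-4) -> (3.455,-13.186) [heading=279, draw]
  LT 90: heading 279 -> 9
  -- iteration 3/5 --
  FD 9.3: (3.455,-13.186) -> (12.64,-11.731) [heading=9, draw]
  LT 90: heading 9 -> 99
  -- iteration 4/5 --
  FD 9.3: (12.64,-11.731) -> (11.186,-2.545) [heading=99, draw]
  LT 90: heading 99 -> 189
  -- iteration 5/5 --
  FD 9.3: (11.186,-2.545) -> (2,-4) [heading=189, draw]
  LT 90: heading 189 -> 279
]
LT 119: heading 279 -> 38
LT 90: heading 38 -> 128
BK 8.4: (2,-4) -> (7.172,-10.619) [heading=128, draw]
Final: pos=(7.172,-10.619), heading=128, 7 segment(s) drawn
Segments drawn: 7

Answer: 7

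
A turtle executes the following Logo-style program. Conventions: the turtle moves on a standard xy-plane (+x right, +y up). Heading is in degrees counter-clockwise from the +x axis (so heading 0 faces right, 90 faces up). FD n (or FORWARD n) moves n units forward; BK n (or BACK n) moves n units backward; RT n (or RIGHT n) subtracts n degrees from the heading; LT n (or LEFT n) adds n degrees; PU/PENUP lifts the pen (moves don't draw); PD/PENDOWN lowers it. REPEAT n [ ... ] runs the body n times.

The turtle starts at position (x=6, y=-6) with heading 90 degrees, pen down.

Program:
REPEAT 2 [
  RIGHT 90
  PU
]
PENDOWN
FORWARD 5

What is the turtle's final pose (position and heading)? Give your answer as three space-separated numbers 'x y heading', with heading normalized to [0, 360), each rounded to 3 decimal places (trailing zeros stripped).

Answer: 6 -11 270

Derivation:
Executing turtle program step by step:
Start: pos=(6,-6), heading=90, pen down
REPEAT 2 [
  -- iteration 1/2 --
  RT 90: heading 90 -> 0
  PU: pen up
  -- iteration 2/2 --
  RT 90: heading 0 -> 270
  PU: pen up
]
PD: pen down
FD 5: (6,-6) -> (6,-11) [heading=270, draw]
Final: pos=(6,-11), heading=270, 1 segment(s) drawn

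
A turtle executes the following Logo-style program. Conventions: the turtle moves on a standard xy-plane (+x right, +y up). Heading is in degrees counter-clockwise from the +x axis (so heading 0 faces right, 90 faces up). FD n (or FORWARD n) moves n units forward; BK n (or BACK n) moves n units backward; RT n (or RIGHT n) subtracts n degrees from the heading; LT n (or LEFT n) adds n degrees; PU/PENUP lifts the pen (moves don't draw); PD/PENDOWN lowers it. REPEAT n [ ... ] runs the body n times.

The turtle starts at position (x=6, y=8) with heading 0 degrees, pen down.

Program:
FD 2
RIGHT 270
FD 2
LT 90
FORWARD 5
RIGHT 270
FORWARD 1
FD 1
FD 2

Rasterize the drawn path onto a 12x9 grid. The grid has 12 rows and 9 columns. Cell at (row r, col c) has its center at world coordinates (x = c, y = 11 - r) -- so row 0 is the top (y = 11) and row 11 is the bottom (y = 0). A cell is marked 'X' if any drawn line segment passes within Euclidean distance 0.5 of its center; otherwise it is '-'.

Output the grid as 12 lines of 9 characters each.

Segment 0: (6,8) -> (8,8)
Segment 1: (8,8) -> (8,10)
Segment 2: (8,10) -> (3,10)
Segment 3: (3,10) -> (3,9)
Segment 4: (3,9) -> (3,8)
Segment 5: (3,8) -> (3,6)

Answer: ---------
---XXXXXX
---X----X
---X--XXX
---X-----
---X-----
---------
---------
---------
---------
---------
---------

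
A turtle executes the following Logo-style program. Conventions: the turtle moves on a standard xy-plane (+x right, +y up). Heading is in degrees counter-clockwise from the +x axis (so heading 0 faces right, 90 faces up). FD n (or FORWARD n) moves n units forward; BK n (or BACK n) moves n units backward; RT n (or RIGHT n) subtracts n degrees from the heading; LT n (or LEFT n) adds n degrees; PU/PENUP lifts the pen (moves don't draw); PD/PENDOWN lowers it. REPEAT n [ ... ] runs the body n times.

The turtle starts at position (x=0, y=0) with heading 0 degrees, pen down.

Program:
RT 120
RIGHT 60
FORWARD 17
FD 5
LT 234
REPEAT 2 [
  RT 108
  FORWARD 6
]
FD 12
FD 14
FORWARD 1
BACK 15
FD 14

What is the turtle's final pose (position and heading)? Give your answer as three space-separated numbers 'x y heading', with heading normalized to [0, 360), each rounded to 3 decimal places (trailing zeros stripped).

Executing turtle program step by step:
Start: pos=(0,0), heading=0, pen down
RT 120: heading 0 -> 240
RT 60: heading 240 -> 180
FD 17: (0,0) -> (-17,0) [heading=180, draw]
FD 5: (-17,0) -> (-22,0) [heading=180, draw]
LT 234: heading 180 -> 54
REPEAT 2 [
  -- iteration 1/2 --
  RT 108: heading 54 -> 306
  FD 6: (-22,0) -> (-18.473,-4.854) [heading=306, draw]
  -- iteration 2/2 --
  RT 108: heading 306 -> 198
  FD 6: (-18.473,-4.854) -> (-24.18,-6.708) [heading=198, draw]
]
FD 12: (-24.18,-6.708) -> (-35.592,-10.416) [heading=198, draw]
FD 14: (-35.592,-10.416) -> (-48.907,-14.743) [heading=198, draw]
FD 1: (-48.907,-14.743) -> (-49.858,-15.052) [heading=198, draw]
BK 15: (-49.858,-15.052) -> (-35.592,-10.416) [heading=198, draw]
FD 14: (-35.592,-10.416) -> (-48.907,-14.743) [heading=198, draw]
Final: pos=(-48.907,-14.743), heading=198, 9 segment(s) drawn

Answer: -48.907 -14.743 198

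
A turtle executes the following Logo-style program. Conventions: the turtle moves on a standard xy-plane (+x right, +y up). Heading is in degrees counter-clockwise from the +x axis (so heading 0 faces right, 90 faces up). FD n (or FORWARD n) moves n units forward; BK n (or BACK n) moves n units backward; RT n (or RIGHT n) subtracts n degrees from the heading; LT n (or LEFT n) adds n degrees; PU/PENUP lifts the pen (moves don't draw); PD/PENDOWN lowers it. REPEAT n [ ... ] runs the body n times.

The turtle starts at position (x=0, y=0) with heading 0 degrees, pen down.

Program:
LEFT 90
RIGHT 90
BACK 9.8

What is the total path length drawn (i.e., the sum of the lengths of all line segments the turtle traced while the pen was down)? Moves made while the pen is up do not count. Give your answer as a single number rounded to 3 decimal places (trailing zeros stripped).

Answer: 9.8

Derivation:
Executing turtle program step by step:
Start: pos=(0,0), heading=0, pen down
LT 90: heading 0 -> 90
RT 90: heading 90 -> 0
BK 9.8: (0,0) -> (-9.8,0) [heading=0, draw]
Final: pos=(-9.8,0), heading=0, 1 segment(s) drawn

Segment lengths:
  seg 1: (0,0) -> (-9.8,0), length = 9.8
Total = 9.8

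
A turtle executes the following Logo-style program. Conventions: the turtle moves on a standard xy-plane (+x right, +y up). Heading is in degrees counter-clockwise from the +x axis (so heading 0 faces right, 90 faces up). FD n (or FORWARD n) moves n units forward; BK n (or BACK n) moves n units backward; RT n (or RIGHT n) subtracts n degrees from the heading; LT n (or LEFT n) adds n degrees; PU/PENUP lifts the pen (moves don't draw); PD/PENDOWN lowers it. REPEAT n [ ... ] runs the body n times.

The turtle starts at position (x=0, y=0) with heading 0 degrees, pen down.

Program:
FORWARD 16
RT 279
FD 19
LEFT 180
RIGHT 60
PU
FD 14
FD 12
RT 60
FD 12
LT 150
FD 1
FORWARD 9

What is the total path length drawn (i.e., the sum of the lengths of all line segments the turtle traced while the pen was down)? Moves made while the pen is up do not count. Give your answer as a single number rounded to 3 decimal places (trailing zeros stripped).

Executing turtle program step by step:
Start: pos=(0,0), heading=0, pen down
FD 16: (0,0) -> (16,0) [heading=0, draw]
RT 279: heading 0 -> 81
FD 19: (16,0) -> (18.972,18.766) [heading=81, draw]
LT 180: heading 81 -> 261
RT 60: heading 261 -> 201
PU: pen up
FD 14: (18.972,18.766) -> (5.902,13.749) [heading=201, move]
FD 12: (5.902,13.749) -> (-5.301,9.449) [heading=201, move]
RT 60: heading 201 -> 141
FD 12: (-5.301,9.449) -> (-14.627,17) [heading=141, move]
LT 150: heading 141 -> 291
FD 1: (-14.627,17) -> (-14.268,16.067) [heading=291, move]
FD 9: (-14.268,16.067) -> (-11.043,7.665) [heading=291, move]
Final: pos=(-11.043,7.665), heading=291, 2 segment(s) drawn

Segment lengths:
  seg 1: (0,0) -> (16,0), length = 16
  seg 2: (16,0) -> (18.972,18.766), length = 19
Total = 35

Answer: 35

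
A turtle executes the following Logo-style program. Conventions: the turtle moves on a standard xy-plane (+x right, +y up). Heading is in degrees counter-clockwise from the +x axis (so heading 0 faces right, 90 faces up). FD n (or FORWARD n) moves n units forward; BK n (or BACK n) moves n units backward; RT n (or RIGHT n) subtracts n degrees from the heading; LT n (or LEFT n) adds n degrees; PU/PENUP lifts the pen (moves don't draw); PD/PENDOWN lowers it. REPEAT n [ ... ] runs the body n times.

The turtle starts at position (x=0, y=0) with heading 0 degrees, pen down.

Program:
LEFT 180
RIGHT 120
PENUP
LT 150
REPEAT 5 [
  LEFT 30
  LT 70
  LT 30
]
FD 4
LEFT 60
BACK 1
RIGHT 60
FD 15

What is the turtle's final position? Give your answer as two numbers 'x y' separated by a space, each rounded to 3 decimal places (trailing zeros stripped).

Answer: -13.615 12.555

Derivation:
Executing turtle program step by step:
Start: pos=(0,0), heading=0, pen down
LT 180: heading 0 -> 180
RT 120: heading 180 -> 60
PU: pen up
LT 150: heading 60 -> 210
REPEAT 5 [
  -- iteration 1/5 --
  LT 30: heading 210 -> 240
  LT 70: heading 240 -> 310
  LT 30: heading 310 -> 340
  -- iteration 2/5 --
  LT 30: heading 340 -> 10
  LT 70: heading 10 -> 80
  LT 30: heading 80 -> 110
  -- iteration 3/5 --
  LT 30: heading 110 -> 140
  LT 70: heading 140 -> 210
  LT 30: heading 210 -> 240
  -- iteration 4/5 --
  LT 30: heading 240 -> 270
  LT 70: heading 270 -> 340
  LT 30: heading 340 -> 10
  -- iteration 5/5 --
  LT 30: heading 10 -> 40
  LT 70: heading 40 -> 110
  LT 30: heading 110 -> 140
]
FD 4: (0,0) -> (-3.064,2.571) [heading=140, move]
LT 60: heading 140 -> 200
BK 1: (-3.064,2.571) -> (-2.124,2.913) [heading=200, move]
RT 60: heading 200 -> 140
FD 15: (-2.124,2.913) -> (-13.615,12.555) [heading=140, move]
Final: pos=(-13.615,12.555), heading=140, 0 segment(s) drawn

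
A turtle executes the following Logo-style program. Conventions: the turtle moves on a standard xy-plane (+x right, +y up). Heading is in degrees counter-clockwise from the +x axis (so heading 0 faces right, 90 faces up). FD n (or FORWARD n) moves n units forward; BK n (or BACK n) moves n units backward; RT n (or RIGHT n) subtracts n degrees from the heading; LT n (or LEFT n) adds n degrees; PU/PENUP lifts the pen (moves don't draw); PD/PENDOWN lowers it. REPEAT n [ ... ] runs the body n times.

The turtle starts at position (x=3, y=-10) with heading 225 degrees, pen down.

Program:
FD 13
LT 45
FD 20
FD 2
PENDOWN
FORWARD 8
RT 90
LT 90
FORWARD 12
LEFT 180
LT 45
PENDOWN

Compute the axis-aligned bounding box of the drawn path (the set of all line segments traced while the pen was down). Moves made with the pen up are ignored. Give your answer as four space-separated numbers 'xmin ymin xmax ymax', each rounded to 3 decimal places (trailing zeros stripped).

Executing turtle program step by step:
Start: pos=(3,-10), heading=225, pen down
FD 13: (3,-10) -> (-6.192,-19.192) [heading=225, draw]
LT 45: heading 225 -> 270
FD 20: (-6.192,-19.192) -> (-6.192,-39.192) [heading=270, draw]
FD 2: (-6.192,-39.192) -> (-6.192,-41.192) [heading=270, draw]
PD: pen down
FD 8: (-6.192,-41.192) -> (-6.192,-49.192) [heading=270, draw]
RT 90: heading 270 -> 180
LT 90: heading 180 -> 270
FD 12: (-6.192,-49.192) -> (-6.192,-61.192) [heading=270, draw]
LT 180: heading 270 -> 90
LT 45: heading 90 -> 135
PD: pen down
Final: pos=(-6.192,-61.192), heading=135, 5 segment(s) drawn

Segment endpoints: x in {-6.192, -6.192, -6.192, -6.192, 3}, y in {-61.192, -49.192, -41.192, -39.192, -19.192, -10}
xmin=-6.192, ymin=-61.192, xmax=3, ymax=-10

Answer: -6.192 -61.192 3 -10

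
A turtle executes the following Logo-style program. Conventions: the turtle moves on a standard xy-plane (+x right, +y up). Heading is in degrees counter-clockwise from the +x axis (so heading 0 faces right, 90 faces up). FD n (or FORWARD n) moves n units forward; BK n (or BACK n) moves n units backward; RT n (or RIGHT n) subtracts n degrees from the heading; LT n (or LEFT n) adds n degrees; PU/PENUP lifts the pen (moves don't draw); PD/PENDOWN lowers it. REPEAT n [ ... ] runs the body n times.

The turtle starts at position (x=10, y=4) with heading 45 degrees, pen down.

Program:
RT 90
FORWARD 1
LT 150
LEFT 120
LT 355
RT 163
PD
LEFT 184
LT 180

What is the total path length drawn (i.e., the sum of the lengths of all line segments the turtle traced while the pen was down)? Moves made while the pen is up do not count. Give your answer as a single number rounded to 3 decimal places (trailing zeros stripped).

Answer: 1

Derivation:
Executing turtle program step by step:
Start: pos=(10,4), heading=45, pen down
RT 90: heading 45 -> 315
FD 1: (10,4) -> (10.707,3.293) [heading=315, draw]
LT 150: heading 315 -> 105
LT 120: heading 105 -> 225
LT 355: heading 225 -> 220
RT 163: heading 220 -> 57
PD: pen down
LT 184: heading 57 -> 241
LT 180: heading 241 -> 61
Final: pos=(10.707,3.293), heading=61, 1 segment(s) drawn

Segment lengths:
  seg 1: (10,4) -> (10.707,3.293), length = 1
Total = 1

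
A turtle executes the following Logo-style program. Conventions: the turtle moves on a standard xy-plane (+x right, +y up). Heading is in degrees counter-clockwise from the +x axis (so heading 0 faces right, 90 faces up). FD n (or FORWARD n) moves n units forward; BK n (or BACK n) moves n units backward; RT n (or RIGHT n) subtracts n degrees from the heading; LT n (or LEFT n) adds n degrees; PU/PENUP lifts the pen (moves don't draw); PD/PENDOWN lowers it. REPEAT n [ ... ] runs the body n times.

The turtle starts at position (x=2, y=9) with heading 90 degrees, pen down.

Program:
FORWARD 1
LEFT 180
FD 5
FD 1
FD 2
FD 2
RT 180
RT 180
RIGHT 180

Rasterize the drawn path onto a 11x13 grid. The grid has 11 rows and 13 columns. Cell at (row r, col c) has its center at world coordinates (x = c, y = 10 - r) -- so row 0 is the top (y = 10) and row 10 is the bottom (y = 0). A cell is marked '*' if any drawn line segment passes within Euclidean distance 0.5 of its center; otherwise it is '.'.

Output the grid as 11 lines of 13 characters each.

Segment 0: (2,9) -> (2,10)
Segment 1: (2,10) -> (2,5)
Segment 2: (2,5) -> (2,4)
Segment 3: (2,4) -> (2,2)
Segment 4: (2,2) -> (2,0)

Answer: ..*..........
..*..........
..*..........
..*..........
..*..........
..*..........
..*..........
..*..........
..*..........
..*..........
..*..........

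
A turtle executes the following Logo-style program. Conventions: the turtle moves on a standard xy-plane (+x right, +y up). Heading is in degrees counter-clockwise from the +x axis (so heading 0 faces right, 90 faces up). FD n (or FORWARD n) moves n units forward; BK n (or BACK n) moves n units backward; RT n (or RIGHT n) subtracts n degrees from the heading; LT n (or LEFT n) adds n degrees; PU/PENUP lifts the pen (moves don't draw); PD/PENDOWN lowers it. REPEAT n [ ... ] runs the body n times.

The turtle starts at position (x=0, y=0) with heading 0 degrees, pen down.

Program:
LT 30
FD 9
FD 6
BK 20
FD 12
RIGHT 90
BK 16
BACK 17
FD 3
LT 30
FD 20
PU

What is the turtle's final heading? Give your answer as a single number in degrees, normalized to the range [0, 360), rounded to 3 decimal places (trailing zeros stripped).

Answer: 330

Derivation:
Executing turtle program step by step:
Start: pos=(0,0), heading=0, pen down
LT 30: heading 0 -> 30
FD 9: (0,0) -> (7.794,4.5) [heading=30, draw]
FD 6: (7.794,4.5) -> (12.99,7.5) [heading=30, draw]
BK 20: (12.99,7.5) -> (-4.33,-2.5) [heading=30, draw]
FD 12: (-4.33,-2.5) -> (6.062,3.5) [heading=30, draw]
RT 90: heading 30 -> 300
BK 16: (6.062,3.5) -> (-1.938,17.356) [heading=300, draw]
BK 17: (-1.938,17.356) -> (-10.438,32.079) [heading=300, draw]
FD 3: (-10.438,32.079) -> (-8.938,29.481) [heading=300, draw]
LT 30: heading 300 -> 330
FD 20: (-8.938,29.481) -> (8.383,19.481) [heading=330, draw]
PU: pen up
Final: pos=(8.383,19.481), heading=330, 8 segment(s) drawn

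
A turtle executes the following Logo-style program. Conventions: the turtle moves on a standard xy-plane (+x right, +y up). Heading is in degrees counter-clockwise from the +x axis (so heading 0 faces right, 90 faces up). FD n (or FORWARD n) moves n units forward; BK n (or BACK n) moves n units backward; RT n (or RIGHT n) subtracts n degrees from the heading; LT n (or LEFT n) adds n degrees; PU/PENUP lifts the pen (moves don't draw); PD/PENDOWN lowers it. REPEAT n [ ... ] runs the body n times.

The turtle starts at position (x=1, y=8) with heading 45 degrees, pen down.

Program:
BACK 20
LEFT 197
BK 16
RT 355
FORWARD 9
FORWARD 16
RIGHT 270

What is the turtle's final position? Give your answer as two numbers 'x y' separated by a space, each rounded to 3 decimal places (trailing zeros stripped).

Answer: -15.399 -15.028

Derivation:
Executing turtle program step by step:
Start: pos=(1,8), heading=45, pen down
BK 20: (1,8) -> (-13.142,-6.142) [heading=45, draw]
LT 197: heading 45 -> 242
BK 16: (-13.142,-6.142) -> (-5.631,7.985) [heading=242, draw]
RT 355: heading 242 -> 247
FD 9: (-5.631,7.985) -> (-9.147,-0.3) [heading=247, draw]
FD 16: (-9.147,-0.3) -> (-15.399,-15.028) [heading=247, draw]
RT 270: heading 247 -> 337
Final: pos=(-15.399,-15.028), heading=337, 4 segment(s) drawn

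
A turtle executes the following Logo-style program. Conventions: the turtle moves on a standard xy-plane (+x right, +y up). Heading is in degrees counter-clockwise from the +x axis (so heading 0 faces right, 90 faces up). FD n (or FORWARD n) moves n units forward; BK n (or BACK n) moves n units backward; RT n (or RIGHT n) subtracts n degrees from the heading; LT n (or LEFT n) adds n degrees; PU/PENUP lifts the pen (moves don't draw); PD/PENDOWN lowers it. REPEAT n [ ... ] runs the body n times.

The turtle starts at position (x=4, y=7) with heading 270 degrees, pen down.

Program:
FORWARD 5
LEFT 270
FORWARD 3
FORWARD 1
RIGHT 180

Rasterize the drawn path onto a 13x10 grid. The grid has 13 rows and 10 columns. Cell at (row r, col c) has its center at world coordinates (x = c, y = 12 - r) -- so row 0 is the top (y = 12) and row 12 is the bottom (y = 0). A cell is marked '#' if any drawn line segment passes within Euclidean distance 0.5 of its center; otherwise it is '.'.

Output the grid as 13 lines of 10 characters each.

Segment 0: (4,7) -> (4,2)
Segment 1: (4,2) -> (1,2)
Segment 2: (1,2) -> (-0,2)

Answer: ..........
..........
..........
..........
..........
....#.....
....#.....
....#.....
....#.....
....#.....
#####.....
..........
..........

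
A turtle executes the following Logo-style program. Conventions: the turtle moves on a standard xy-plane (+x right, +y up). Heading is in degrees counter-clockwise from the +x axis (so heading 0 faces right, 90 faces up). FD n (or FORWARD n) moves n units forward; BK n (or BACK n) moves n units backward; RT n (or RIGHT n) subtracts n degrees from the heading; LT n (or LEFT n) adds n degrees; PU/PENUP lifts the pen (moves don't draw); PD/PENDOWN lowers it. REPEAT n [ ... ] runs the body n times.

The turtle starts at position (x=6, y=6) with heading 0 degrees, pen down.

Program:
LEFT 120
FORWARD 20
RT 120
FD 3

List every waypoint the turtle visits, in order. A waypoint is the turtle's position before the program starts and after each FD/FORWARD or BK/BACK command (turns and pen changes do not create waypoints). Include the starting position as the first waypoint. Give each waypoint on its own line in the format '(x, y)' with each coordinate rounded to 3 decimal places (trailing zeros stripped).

Answer: (6, 6)
(-4, 23.321)
(-1, 23.321)

Derivation:
Executing turtle program step by step:
Start: pos=(6,6), heading=0, pen down
LT 120: heading 0 -> 120
FD 20: (6,6) -> (-4,23.321) [heading=120, draw]
RT 120: heading 120 -> 0
FD 3: (-4,23.321) -> (-1,23.321) [heading=0, draw]
Final: pos=(-1,23.321), heading=0, 2 segment(s) drawn
Waypoints (3 total):
(6, 6)
(-4, 23.321)
(-1, 23.321)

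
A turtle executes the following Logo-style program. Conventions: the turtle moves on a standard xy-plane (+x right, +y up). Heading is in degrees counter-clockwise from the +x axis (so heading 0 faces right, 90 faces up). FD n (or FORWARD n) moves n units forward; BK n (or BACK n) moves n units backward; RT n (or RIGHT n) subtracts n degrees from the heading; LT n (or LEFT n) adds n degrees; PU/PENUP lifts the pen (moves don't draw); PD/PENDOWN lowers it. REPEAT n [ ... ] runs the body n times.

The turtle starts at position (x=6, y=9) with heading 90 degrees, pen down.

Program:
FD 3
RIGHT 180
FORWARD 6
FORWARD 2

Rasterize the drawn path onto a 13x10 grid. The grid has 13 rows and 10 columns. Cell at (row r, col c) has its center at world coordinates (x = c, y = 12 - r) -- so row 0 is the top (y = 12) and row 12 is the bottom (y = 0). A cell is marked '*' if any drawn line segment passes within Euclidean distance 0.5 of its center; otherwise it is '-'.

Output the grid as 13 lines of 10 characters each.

Segment 0: (6,9) -> (6,12)
Segment 1: (6,12) -> (6,6)
Segment 2: (6,6) -> (6,4)

Answer: ------*---
------*---
------*---
------*---
------*---
------*---
------*---
------*---
------*---
----------
----------
----------
----------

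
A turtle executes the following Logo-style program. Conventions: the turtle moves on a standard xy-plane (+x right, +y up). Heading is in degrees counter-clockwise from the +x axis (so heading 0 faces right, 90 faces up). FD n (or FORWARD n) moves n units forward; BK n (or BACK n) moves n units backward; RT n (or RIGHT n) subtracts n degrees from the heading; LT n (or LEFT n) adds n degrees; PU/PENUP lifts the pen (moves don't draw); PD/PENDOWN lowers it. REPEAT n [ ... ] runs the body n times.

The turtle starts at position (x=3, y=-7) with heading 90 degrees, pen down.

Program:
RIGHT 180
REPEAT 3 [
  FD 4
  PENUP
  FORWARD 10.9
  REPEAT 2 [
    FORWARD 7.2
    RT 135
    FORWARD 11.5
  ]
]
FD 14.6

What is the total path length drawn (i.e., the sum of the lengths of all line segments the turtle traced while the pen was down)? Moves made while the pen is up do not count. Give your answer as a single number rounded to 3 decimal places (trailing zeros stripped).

Answer: 4

Derivation:
Executing turtle program step by step:
Start: pos=(3,-7), heading=90, pen down
RT 180: heading 90 -> 270
REPEAT 3 [
  -- iteration 1/3 --
  FD 4: (3,-7) -> (3,-11) [heading=270, draw]
  PU: pen up
  FD 10.9: (3,-11) -> (3,-21.9) [heading=270, move]
  REPEAT 2 [
    -- iteration 1/2 --
    FD 7.2: (3,-21.9) -> (3,-29.1) [heading=270, move]
    RT 135: heading 270 -> 135
    FD 11.5: (3,-29.1) -> (-5.132,-20.968) [heading=135, move]
    -- iteration 2/2 --
    FD 7.2: (-5.132,-20.968) -> (-10.223,-15.877) [heading=135, move]
    RT 135: heading 135 -> 0
    FD 11.5: (-10.223,-15.877) -> (1.277,-15.877) [heading=0, move]
  ]
  -- iteration 2/3 --
  FD 4: (1.277,-15.877) -> (5.277,-15.877) [heading=0, move]
  PU: pen up
  FD 10.9: (5.277,-15.877) -> (16.177,-15.877) [heading=0, move]
  REPEAT 2 [
    -- iteration 1/2 --
    FD 7.2: (16.177,-15.877) -> (23.377,-15.877) [heading=0, move]
    RT 135: heading 0 -> 225
    FD 11.5: (23.377,-15.877) -> (15.245,-24.009) [heading=225, move]
    -- iteration 2/2 --
    FD 7.2: (15.245,-24.009) -> (10.154,-29.1) [heading=225, move]
    RT 135: heading 225 -> 90
    FD 11.5: (10.154,-29.1) -> (10.154,-17.6) [heading=90, move]
  ]
  -- iteration 3/3 --
  FD 4: (10.154,-17.6) -> (10.154,-13.6) [heading=90, move]
  PU: pen up
  FD 10.9: (10.154,-13.6) -> (10.154,-2.7) [heading=90, move]
  REPEAT 2 [
    -- iteration 1/2 --
    FD 7.2: (10.154,-2.7) -> (10.154,4.5) [heading=90, move]
    RT 135: heading 90 -> 315
    FD 11.5: (10.154,4.5) -> (18.286,-3.632) [heading=315, move]
    -- iteration 2/2 --
    FD 7.2: (18.286,-3.632) -> (23.377,-8.723) [heading=315, move]
    RT 135: heading 315 -> 180
    FD 11.5: (23.377,-8.723) -> (11.877,-8.723) [heading=180, move]
  ]
]
FD 14.6: (11.877,-8.723) -> (-2.723,-8.723) [heading=180, move]
Final: pos=(-2.723,-8.723), heading=180, 1 segment(s) drawn

Segment lengths:
  seg 1: (3,-7) -> (3,-11), length = 4
Total = 4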